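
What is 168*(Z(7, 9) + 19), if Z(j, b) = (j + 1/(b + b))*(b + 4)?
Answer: 55804/3 ≈ 18601.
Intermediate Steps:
Z(j, b) = (4 + b)*(j + 1/(2*b)) (Z(j, b) = (j + 1/(2*b))*(4 + b) = (4 + b)*(j + 1/(2*b)))
168*(Z(7, 9) + 19) = 168*((1/2 + 2/9 + 4*7 + 9*7) + 19) = 168*((1/2 + 2*(1/9) + 28 + 63) + 19) = 168*((1/2 + 2/9 + 28 + 63) + 19) = 168*(1651/18 + 19) = 168*(1993/18) = 55804/3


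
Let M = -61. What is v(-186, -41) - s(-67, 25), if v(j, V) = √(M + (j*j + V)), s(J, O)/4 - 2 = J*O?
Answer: 6692 + √34494 ≈ 6877.7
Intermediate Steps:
s(J, O) = 8 + 4*J*O (s(J, O) = 8 + 4*(J*O) = 8 + 4*J*O)
v(j, V) = √(-61 + V + j²) (v(j, V) = √(-61 + (j*j + V)) = √(-61 + (j² + V)) = √(-61 + (V + j²)) = √(-61 + V + j²))
v(-186, -41) - s(-67, 25) = √(-61 - 41 + (-186)²) - (8 + 4*(-67)*25) = √(-61 - 41 + 34596) - (8 - 6700) = √34494 - 1*(-6692) = √34494 + 6692 = 6692 + √34494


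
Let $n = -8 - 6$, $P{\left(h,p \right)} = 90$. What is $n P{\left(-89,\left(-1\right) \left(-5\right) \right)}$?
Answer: $-1260$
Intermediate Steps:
$n = -14$
$n P{\left(-89,\left(-1\right) \left(-5\right) \right)} = \left(-14\right) 90 = -1260$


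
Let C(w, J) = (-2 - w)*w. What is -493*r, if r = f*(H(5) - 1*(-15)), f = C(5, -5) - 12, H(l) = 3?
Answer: 417078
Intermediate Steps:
C(w, J) = w*(-2 - w)
f = -47 (f = -1*5*(2 + 5) - 12 = -1*5*7 - 12 = -35 - 12 = -47)
r = -846 (r = -47*(3 - 1*(-15)) = -47*(3 + 15) = -47*18 = -846)
-493*r = -493*(-846) = 417078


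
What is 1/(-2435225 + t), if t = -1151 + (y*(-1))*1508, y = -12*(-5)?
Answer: -1/2526856 ≈ -3.9575e-7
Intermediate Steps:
y = 60
t = -91631 (t = -1151 + (60*(-1))*1508 = -1151 - 60*1508 = -1151 - 90480 = -91631)
1/(-2435225 + t) = 1/(-2435225 - 91631) = 1/(-2526856) = -1/2526856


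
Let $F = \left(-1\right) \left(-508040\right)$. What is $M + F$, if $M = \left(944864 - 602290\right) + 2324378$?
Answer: $3174992$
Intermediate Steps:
$F = 508040$
$M = 2666952$ ($M = \left(944864 - 602290\right) + 2324378 = 342574 + 2324378 = 2666952$)
$M + F = 2666952 + 508040 = 3174992$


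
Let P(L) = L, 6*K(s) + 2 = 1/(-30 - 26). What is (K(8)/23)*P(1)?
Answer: -113/7728 ≈ -0.014622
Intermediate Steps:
K(s) = -113/336 (K(s) = -1/3 + 1/(6*(-30 - 26)) = -1/3 + (1/6)/(-56) = -1/3 + (1/6)*(-1/56) = -1/3 - 1/336 = -113/336)
(K(8)/23)*P(1) = -113/336/23*1 = -113/336*1/23*1 = -113/7728*1 = -113/7728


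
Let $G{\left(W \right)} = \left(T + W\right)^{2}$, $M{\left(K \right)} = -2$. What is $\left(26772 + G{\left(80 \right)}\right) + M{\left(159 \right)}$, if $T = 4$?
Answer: $33826$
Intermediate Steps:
$G{\left(W \right)} = \left(4 + W\right)^{2}$
$\left(26772 + G{\left(80 \right)}\right) + M{\left(159 \right)} = \left(26772 + \left(4 + 80\right)^{2}\right) - 2 = \left(26772 + 84^{2}\right) - 2 = \left(26772 + 7056\right) - 2 = 33828 - 2 = 33826$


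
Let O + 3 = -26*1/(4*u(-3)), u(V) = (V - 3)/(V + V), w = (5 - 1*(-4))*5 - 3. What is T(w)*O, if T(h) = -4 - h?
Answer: 437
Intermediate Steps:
w = 42 (w = (5 + 4)*5 - 3 = 9*5 - 3 = 45 - 3 = 42)
u(V) = (-3 + V)/(2*V) (u(V) = (-3 + V)/((2*V)) = (-3 + V)*(1/(2*V)) = (-3 + V)/(2*V))
O = -19/2 (O = -3 - 26*(-3/(2*(-3 - 3))) = -3 - 26/(((½)*(-⅓)*(-6))*4) = -3 - 26/(1*4) = -3 - 26/4 = -3 - 26*¼ = -3 - 13/2 = -19/2 ≈ -9.5000)
T(w)*O = (-4 - 1*42)*(-19/2) = (-4 - 42)*(-19/2) = -46*(-19/2) = 437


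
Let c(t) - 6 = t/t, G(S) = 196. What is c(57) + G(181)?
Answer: 203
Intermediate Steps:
c(t) = 7 (c(t) = 6 + t/t = 6 + 1 = 7)
c(57) + G(181) = 7 + 196 = 203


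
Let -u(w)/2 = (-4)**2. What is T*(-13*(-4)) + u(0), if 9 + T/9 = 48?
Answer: 18220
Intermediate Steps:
T = 351 (T = -81 + 9*48 = -81 + 432 = 351)
u(w) = -32 (u(w) = -2*(-4)**2 = -2*16 = -32)
T*(-13*(-4)) + u(0) = 351*(-13*(-4)) - 32 = 351*52 - 32 = 18252 - 32 = 18220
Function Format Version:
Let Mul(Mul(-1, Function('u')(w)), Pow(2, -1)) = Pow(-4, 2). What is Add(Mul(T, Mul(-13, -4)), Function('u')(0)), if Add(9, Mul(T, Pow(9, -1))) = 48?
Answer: 18220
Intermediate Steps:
T = 351 (T = Add(-81, Mul(9, 48)) = Add(-81, 432) = 351)
Function('u')(w) = -32 (Function('u')(w) = Mul(-2, Pow(-4, 2)) = Mul(-2, 16) = -32)
Add(Mul(T, Mul(-13, -4)), Function('u')(0)) = Add(Mul(351, Mul(-13, -4)), -32) = Add(Mul(351, 52), -32) = Add(18252, -32) = 18220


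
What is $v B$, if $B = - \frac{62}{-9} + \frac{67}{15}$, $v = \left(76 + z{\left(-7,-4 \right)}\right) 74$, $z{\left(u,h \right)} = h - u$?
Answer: $\frac{2987306}{45} \approx 66385.0$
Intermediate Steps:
$v = 5846$ ($v = \left(76 - -3\right) 74 = \left(76 + \left(-4 + 7\right)\right) 74 = \left(76 + 3\right) 74 = 79 \cdot 74 = 5846$)
$B = \frac{511}{45}$ ($B = \left(-62\right) \left(- \frac{1}{9}\right) + 67 \cdot \frac{1}{15} = \frac{62}{9} + \frac{67}{15} = \frac{511}{45} \approx 11.356$)
$v B = 5846 \cdot \frac{511}{45} = \frac{2987306}{45}$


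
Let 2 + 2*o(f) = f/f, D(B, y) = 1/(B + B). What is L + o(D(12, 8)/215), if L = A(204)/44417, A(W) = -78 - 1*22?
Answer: -44617/88834 ≈ -0.50225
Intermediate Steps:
A(W) = -100 (A(W) = -78 - 22 = -100)
D(B, y) = 1/(2*B)
L = -100/44417 ≈ -0.0022514
o(f) = -½ (o(f) = -1 + (f/f)/2 = -1 + (½)*1 = -1 + ½ = -½)
L + o(D(12, 8)/215) = -100/44417 - ½ = -44617/88834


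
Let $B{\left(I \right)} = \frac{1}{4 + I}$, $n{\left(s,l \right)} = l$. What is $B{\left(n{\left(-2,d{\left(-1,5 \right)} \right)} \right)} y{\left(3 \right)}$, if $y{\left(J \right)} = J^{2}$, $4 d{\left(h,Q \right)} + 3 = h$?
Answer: $3$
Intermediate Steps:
$d{\left(h,Q \right)} = - \frac{3}{4} + \frac{h}{4}$
$B{\left(n{\left(-2,d{\left(-1,5 \right)} \right)} \right)} y{\left(3 \right)} = \frac{3^{2}}{4 + \left(- \frac{3}{4} + \frac{1}{4} \left(-1\right)\right)} = \frac{1}{4 - 1} \cdot 9 = \frac{1}{3} \cdot 9 = 3$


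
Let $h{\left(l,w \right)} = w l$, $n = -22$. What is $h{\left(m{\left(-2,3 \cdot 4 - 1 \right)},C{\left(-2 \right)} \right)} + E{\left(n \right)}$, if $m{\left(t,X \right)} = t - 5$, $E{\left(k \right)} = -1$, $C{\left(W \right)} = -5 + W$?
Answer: $48$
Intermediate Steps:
$m{\left(t,X \right)} = -5 + t$
$h{\left(l,w \right)} = l w$
$h{\left(m{\left(-2,3 \cdot 4 - 1 \right)},C{\left(-2 \right)} \right)} + E{\left(n \right)} = \left(-5 - 2\right) \left(-5 - 2\right) - 1 = \left(-7\right) \left(-7\right) - 1 = 49 - 1 = 48$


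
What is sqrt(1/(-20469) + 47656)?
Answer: sqrt(19966909000947)/20469 ≈ 218.30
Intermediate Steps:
sqrt(1/(-20469) + 47656) = sqrt(-1/20469 + 47656) = sqrt(975470663/20469) = sqrt(19966909000947)/20469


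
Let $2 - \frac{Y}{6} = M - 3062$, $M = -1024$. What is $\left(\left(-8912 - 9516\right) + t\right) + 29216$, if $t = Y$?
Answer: $35316$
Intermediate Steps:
$Y = 24528$ ($Y = 12 - 6 \left(-1024 - 3062\right) = 12 - -24516 = 12 + 24516 = 24528$)
$t = 24528$
$\left(\left(-8912 - 9516\right) + t\right) + 29216 = \left(\left(-8912 - 9516\right) + 24528\right) + 29216 = \left(-18428 + 24528\right) + 29216 = 6100 + 29216 = 35316$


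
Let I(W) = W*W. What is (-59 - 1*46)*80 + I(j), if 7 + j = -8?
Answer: -8175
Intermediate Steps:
j = -15 (j = -7 - 8 = -15)
I(W) = W²
(-59 - 1*46)*80 + I(j) = (-59 - 1*46)*80 + (-15)² = (-59 - 46)*80 + 225 = -105*80 + 225 = -8400 + 225 = -8175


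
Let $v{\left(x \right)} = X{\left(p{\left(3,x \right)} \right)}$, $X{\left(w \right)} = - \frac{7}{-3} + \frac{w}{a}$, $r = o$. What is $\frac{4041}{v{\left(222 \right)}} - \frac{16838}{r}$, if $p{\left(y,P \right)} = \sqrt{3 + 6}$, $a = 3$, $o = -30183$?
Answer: $\frac{366076889}{301830} \approx 1212.9$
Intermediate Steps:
$p{\left(y,P \right)} = 3$ ($p{\left(y,P \right)} = \sqrt{9} = 3$)
$r = -30183$
$X{\left(w \right)} = \frac{7}{3} + \frac{w}{3}$ ($X{\left(w \right)} = - \frac{7}{-3} + \frac{w}{3} = \left(-7\right) \left(- \frac{1}{3}\right) + w \frac{1}{3} = \frac{7}{3} + \frac{w}{3}$)
$v{\left(x \right)} = \frac{10}{3}$ ($v{\left(x \right)} = \frac{7}{3} + \frac{1}{3} \cdot 3 = \frac{7}{3} + 1 = \frac{10}{3}$)
$\frac{4041}{v{\left(222 \right)}} - \frac{16838}{r} = \frac{4041}{\frac{10}{3}} - \frac{16838}{-30183} = 4041 \cdot \frac{3}{10} - - \frac{16838}{30183} = \frac{12123}{10} + \frac{16838}{30183} = \frac{366076889}{301830}$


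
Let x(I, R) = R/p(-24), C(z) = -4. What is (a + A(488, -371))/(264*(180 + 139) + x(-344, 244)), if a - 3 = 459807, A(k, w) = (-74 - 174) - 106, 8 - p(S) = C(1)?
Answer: 1378368/252709 ≈ 5.4544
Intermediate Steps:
p(S) = 12 (p(S) = 8 - 1*(-4) = 8 + 4 = 12)
A(k, w) = -354 (A(k, w) = -248 - 106 = -354)
a = 459810 (a = 3 + 459807 = 459810)
x(I, R) = R/12
(a + A(488, -371))/(264*(180 + 139) + x(-344, 244)) = (459810 - 354)/(264*(180 + 139) + (1/12)*244) = 459456/(264*319 + 61/3) = 459456/(84216 + 61/3) = 459456/(252709/3) = 459456*(3/252709) = 1378368/252709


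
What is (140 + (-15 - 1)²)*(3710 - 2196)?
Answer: 599544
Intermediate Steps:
(140 + (-15 - 1)²)*(3710 - 2196) = (140 + (-16)²)*1514 = (140 + 256)*1514 = 396*1514 = 599544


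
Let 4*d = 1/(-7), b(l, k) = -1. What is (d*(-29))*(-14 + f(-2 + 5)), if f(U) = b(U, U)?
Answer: -435/28 ≈ -15.536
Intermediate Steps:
f(U) = -1
d = -1/28 (d = (1/4)/(-7) = (1/4)*(-1/7) = -1/28 ≈ -0.035714)
(d*(-29))*(-14 + f(-2 + 5)) = (-1/28*(-29))*(-14 - 1) = (29/28)*(-15) = -435/28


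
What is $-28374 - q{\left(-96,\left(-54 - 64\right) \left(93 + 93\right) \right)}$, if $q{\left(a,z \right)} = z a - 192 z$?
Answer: $-6349398$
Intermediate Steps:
$q{\left(a,z \right)} = - 192 z + a z$ ($q{\left(a,z \right)} = a z - 192 z = - 192 z + a z$)
$-28374 - q{\left(-96,\left(-54 - 64\right) \left(93 + 93\right) \right)} = -28374 - \left(-54 - 64\right) \left(93 + 93\right) \left(-192 - 96\right) = -28374 - \left(-118\right) 186 \left(-288\right) = -28374 - \left(-21948\right) \left(-288\right) = -28374 - 6321024 = -6349398$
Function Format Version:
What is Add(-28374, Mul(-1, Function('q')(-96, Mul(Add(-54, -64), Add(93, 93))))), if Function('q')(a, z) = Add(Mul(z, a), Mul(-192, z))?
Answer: -6349398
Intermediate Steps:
Function('q')(a, z) = Add(Mul(-192, z), Mul(a, z)) (Function('q')(a, z) = Add(Mul(a, z), Mul(-192, z)) = Add(Mul(-192, z), Mul(a, z)))
Add(-28374, Mul(-1, Function('q')(-96, Mul(Add(-54, -64), Add(93, 93))))) = Add(-28374, Mul(-1, Mul(Mul(Add(-54, -64), Add(93, 93)), Add(-192, -96)))) = Add(-28374, Mul(-1, Mul(Mul(-118, 186), -288))) = Add(-28374, Mul(-1, Mul(-21948, -288))) = Add(-28374, Mul(-1, 6321024)) = Add(-28374, -6321024) = -6349398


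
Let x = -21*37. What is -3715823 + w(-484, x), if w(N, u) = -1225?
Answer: -3717048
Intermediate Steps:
x = -777
-3715823 + w(-484, x) = -3715823 - 1225 = -3717048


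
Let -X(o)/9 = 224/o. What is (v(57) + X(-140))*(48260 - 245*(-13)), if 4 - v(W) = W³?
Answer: -9526307297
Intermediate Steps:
X(o) = -2016/o
v(W) = 4 - W³
(v(57) + X(-140))*(48260 - 245*(-13)) = ((4 - 1*57³) - 2016/(-140))*(48260 - 245*(-13)) = ((4 - 1*185193) - 2016*(-1/140))*(48260 + 3185) = ((4 - 185193) + 72/5)*51445 = (-185189 + 72/5)*51445 = -925873/5*51445 = -9526307297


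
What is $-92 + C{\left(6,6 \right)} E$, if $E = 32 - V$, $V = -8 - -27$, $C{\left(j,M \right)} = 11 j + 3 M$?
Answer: $1000$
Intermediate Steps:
$C{\left(j,M \right)} = 3 M + 11 j$
$V = 19$ ($V = -8 + 27 = 19$)
$E = 13$ ($E = 32 - 19 = 13$)
$-92 + C{\left(6,6 \right)} E = -92 + \left(3 \cdot 6 + 11 \cdot 6\right) 13 = -92 + \left(18 + 66\right) 13 = -92 + 84 \cdot 13 = -92 + 1092 = 1000$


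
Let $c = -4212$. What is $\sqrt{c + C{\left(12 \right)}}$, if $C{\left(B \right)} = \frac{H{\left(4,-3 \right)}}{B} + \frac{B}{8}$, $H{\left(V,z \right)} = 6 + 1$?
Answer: $\frac{7 i \sqrt{3093}}{6} \approx 64.884 i$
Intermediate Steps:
$H{\left(V,z \right)} = 7$
$C{\left(B \right)} = \frac{7}{B} + \frac{B}{8}$
$\sqrt{c + C{\left(12 \right)}} = \sqrt{-4212 + \left(\frac{7}{12} + \frac{1}{8} \cdot 12\right)} = \sqrt{-4212 + \left(7 \cdot \frac{1}{12} + \frac{3}{2}\right)} = \sqrt{-4212 + \left(\frac{7}{12} + \frac{3}{2}\right)} = \sqrt{-4212 + \frac{25}{12}} = \sqrt{- \frac{50519}{12}} = \frac{7 i \sqrt{3093}}{6}$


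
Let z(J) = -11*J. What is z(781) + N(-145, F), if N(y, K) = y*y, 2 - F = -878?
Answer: 12434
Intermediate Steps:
F = 880 (F = 2 - 1*(-878) = 2 + 878 = 880)
N(y, K) = y²
z(781) + N(-145, F) = -11*781 + (-145)² = -8591 + 21025 = 12434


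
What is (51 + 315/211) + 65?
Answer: 24791/211 ≈ 117.49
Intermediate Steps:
(51 + 315/211) + 65 = 11076/211 + 65 = 24791/211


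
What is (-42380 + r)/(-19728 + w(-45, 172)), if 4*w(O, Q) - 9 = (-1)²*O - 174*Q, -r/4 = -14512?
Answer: -15668/27219 ≈ -0.57563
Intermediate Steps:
r = 58048 (r = -4*(-14512) = 58048)
w(O, Q) = 9/4 - 87*Q/2 + O/4 (w(O, Q) = 9/4 + ((-1)²*O - 174*Q)/4 = 9/4 + (1*O - 174*Q)/4 = 9/4 + (O - 174*Q)/4 = 9/4 + (-87*Q/2 + O/4) = 9/4 - 87*Q/2 + O/4)
(-42380 + r)/(-19728 + w(-45, 172)) = (-42380 + 58048)/(-19728 + (9/4 - 87/2*172 + (¼)*(-45))) = 15668/(-19728 + (9/4 - 7482 - 45/4)) = 15668/(-19728 - 7491) = 15668/(-27219) = 15668*(-1/27219) = -15668/27219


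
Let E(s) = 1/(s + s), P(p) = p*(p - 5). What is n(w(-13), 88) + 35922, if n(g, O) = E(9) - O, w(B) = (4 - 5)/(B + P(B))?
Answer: 645013/18 ≈ 35834.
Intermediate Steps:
P(p) = p*(-5 + p)
E(s) = 1/(2*s)
w(B) = -1/(B + B*(-5 + B)) (w(B) = (4 - 5)/(B + B*(-5 + B)) = -1/(B + B*(-5 + B)))
n(g, O) = 1/18 - O (n(g, O) = (½)/9 - O = (½)*(⅑) - O = 1/18 - O)
n(w(-13), 88) + 35922 = (1/18 - 1*88) + 35922 = (1/18 - 88) + 35922 = -1583/18 + 35922 = 645013/18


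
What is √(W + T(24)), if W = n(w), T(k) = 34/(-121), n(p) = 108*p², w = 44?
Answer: √25299614/11 ≈ 457.26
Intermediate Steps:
T(k) = -34/121 (T(k) = 34*(-1/121) = -34/121)
W = 209088 (W = 108*44² = 108*1936 = 209088)
√(W + T(24)) = √(209088 - 34/121) = √(25299614/121) = √25299614/11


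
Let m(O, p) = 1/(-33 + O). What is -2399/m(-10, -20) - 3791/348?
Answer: 35894845/348 ≈ 1.0315e+5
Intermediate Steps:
-2399/m(-10, -20) - 3791/348 = -2399/(1/(-33 - 10)) - 3791/348 = -2399/(1/(-43)) - 3791*1/348 = -2399/(-1/43) - 3791/348 = -2399*(-43) - 3791/348 = 103157 - 3791/348 = 35894845/348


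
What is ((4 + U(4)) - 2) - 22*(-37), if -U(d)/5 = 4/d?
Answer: 811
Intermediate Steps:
U(d) = -20/d
((4 + U(4)) - 2) - 22*(-37) = ((4 - 20/4) - 2) - 22*(-37) = ((4 - 20*¼) - 2) + 814 = ((4 - 5) - 2) + 814 = (-1 - 2) + 814 = -3 + 814 = 811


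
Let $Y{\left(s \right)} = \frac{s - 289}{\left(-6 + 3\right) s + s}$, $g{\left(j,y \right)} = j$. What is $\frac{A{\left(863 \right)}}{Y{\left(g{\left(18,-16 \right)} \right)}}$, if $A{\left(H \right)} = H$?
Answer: $\frac{31068}{271} \approx 114.64$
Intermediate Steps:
$Y{\left(s \right)} = - \frac{-289 + s}{2 s}$ ($Y{\left(s \right)} = \frac{-289 + s}{- 3 s + s} = \frac{-289 + s}{\left(-2\right) s} = \left(-289 + s\right) \left(- \frac{1}{2 s}\right) = - \frac{-289 + s}{2 s}$)
$\frac{A{\left(863 \right)}}{Y{\left(g{\left(18,-16 \right)} \right)}} = \frac{863}{\frac{1}{2} \cdot \frac{1}{18} \left(289 - 18\right)} = \frac{863}{\frac{1}{2} \cdot \frac{1}{18} \cdot 271} = \frac{863}{\frac{271}{36}} = 863 \cdot \frac{36}{271} = \frac{31068}{271}$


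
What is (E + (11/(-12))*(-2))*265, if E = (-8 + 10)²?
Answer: 9275/6 ≈ 1545.8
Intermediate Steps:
E = 4 (E = 2² = 4)
(E + (11/(-12))*(-2))*265 = (4 + (11/(-12))*(-2))*265 = (4 + (11*(-1/12))*(-2))*265 = (4 - 11/12*(-2))*265 = (4 + 11/6)*265 = (35/6)*265 = 9275/6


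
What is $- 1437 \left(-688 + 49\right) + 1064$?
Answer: $919307$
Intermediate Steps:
$- 1437 \left(-688 + 49\right) + 1064 = \left(-1437\right) \left(-639\right) + 1064 = 918243 + 1064 = 919307$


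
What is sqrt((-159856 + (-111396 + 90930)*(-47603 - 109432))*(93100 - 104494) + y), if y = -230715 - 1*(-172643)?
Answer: 2*I*sqrt(9154277030737) ≈ 6.0512e+6*I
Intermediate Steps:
y = -58072 (y = -230715 + 172643 = -58072)
sqrt((-159856 + (-111396 + 90930)*(-47603 - 109432))*(93100 - 104494) + y) = sqrt((-159856 + (-111396 + 90930)*(-47603 - 109432))*(93100 - 104494) - 58072) = sqrt((-159856 - 20466*(-157035))*(-11394) - 58072) = sqrt((-159856 + 3213878310)*(-11394) - 58072) = sqrt(3213718454*(-11394) - 58072) = sqrt(-36617108064876 - 58072) = sqrt(-36617108122948) = 2*I*sqrt(9154277030737)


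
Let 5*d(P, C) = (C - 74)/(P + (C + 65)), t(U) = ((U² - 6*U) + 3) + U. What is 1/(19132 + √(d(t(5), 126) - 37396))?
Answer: 4639510/88772173837 - 9*I*√108598290/177544347674 ≈ 5.2263e-5 - 5.2826e-7*I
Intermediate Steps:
t(U) = 3 + U² - 5*U (t(U) = (3 + U² - 6*U) + U = 3 + U² - 5*U)
d(P, C) = (-74 + C)/(5*(65 + C + P)) (d(P, C) = ((C - 74)/(P + (C + 65)))/5 = ((-74 + C)/(P + (65 + C)))/5 = ((-74 + C)/(65 + C + P))/5 = (-74 + C)/(5*(65 + C + P)))
1/(19132 + √(d(t(5), 126) - 37396)) = 1/(19132 + √((-74 + 126)/(5*(65 + 126 + (3 + 5² - 5*5))) - 37396)) = 1/(19132 + √((⅕)*52/(65 + 126 + (3 + 25 - 25)) - 37396)) = 1/(19132 + √((⅕)*52/(65 + 126 + 3) - 37396)) = 1/(19132 + √((⅕)*52/194 - 37396)) = 1/(19132 + √((⅕)*(1/194)*52 - 37396)) = 1/(19132 + √(26/485 - 37396)) = 1/(19132 + √(-18137034/485)) = 1/(19132 + 9*I*√108598290/485)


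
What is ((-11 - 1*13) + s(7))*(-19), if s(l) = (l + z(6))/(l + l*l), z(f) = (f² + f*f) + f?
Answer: 23921/56 ≈ 427.16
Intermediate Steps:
z(f) = f + 2*f² (z(f) = (f² + f²) + f = 2*f² + f = f + 2*f²)
s(l) = (78 + l)/(l + l²) (s(l) = (l + 6*(1 + 2*6))/(l + l*l) = (l + 6*(1 + 12))/(l + l²) = (l + 6*13)/(l + l²) = (l + 78)/(l + l²) = (78 + l)/(l + l²))
((-11 - 1*13) + s(7))*(-19) = ((-11 - 1*13) + (78 + 7)/(7*(1 + 7)))*(-19) = ((-11 - 13) + (⅐)*85/8)*(-19) = (-24 + (⅐)*(⅛)*85)*(-19) = (-24 + 85/56)*(-19) = -1259/56*(-19) = 23921/56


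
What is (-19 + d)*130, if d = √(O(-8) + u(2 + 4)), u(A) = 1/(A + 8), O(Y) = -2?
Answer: -2470 + 195*I*√42/7 ≈ -2470.0 + 180.53*I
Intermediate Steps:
u(A) = 1/(8 + A)
d = 3*I*√42/14 (d = √(-2 + 1/(8 + (2 + 4))) = √(-2 + 1/(8 + 6)) = √(-2 + 1/14) = √(-27/14) = 3*I*√42/14 ≈ 1.3887*I)
(-19 + d)*130 = (-19 + 3*I*√42/14)*130 = -2470 + 195*I*√42/7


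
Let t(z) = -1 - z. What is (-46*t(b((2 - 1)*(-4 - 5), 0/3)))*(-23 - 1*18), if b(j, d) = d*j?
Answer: -1886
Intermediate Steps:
(-46*t(b((2 - 1)*(-4 - 5), 0/3)))*(-23 - 1*18) = (-46*(-1 - 0/3*(2 - 1)*(-4 - 5)))*(-23 - 1*18) = (-46*(-1 - 0*(1/3)*1*(-9)))*(-23 - 18) = -46*(-1 - 0*(-9))*(-41) = -46*(-1 - 1*0)*(-41) = -46*(-1 + 0)*(-41) = -46*(-1)*(-41) = 46*(-41) = -1886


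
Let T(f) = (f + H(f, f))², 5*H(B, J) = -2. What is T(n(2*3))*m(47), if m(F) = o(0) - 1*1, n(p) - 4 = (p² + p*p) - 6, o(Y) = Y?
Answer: -121104/25 ≈ -4844.2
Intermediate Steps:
H(B, J) = -⅖ (H(B, J) = (⅕)*(-2) = -⅖)
n(p) = -2 + 2*p² (n(p) = 4 + ((p² + p*p) - 6) = 4 + ((p² + p²) - 6) = 4 + (2*p² - 6) = 4 + (-6 + 2*p²) = -2 + 2*p²)
T(f) = (-⅖ + f)² (T(f) = (f - ⅖)² = (-⅖ + f)²)
m(F) = -1 (m(F) = 0 - 1*1 = 0 - 1 = -1)
T(n(2*3))*m(47) = ((-2 + 5*(-2 + 2*(2*3)²))²/25)*(-1) = ((-2 + 5*(-2 + 2*6²))²/25)*(-1) = ((-2 + 5*(-2 + 2*36))²/25)*(-1) = ((-2 + 5*(-2 + 72))²/25)*(-1) = ((-2 + 5*70)²/25)*(-1) = ((-2 + 350)²/25)*(-1) = ((1/25)*348²)*(-1) = ((1/25)*121104)*(-1) = (121104/25)*(-1) = -121104/25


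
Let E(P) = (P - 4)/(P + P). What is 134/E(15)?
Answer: 4020/11 ≈ 365.45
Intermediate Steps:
E(P) = (-4 + P)/(2*P) (E(P) = (-4 + P)/((2*P)) = (-4 + P)*(1/(2*P)) = (-4 + P)/(2*P))
134/E(15) = 134/(((½)*(-4 + 15)/15)) = 134/(((½)*(1/15)*11)) = 134/(11/30) = 134*(30/11) = 4020/11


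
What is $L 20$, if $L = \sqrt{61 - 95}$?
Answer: $20 i \sqrt{34} \approx 116.62 i$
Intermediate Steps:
$L = i \sqrt{34}$ ($L = \sqrt{-34} = i \sqrt{34} \approx 5.8309 i$)
$L 20 = i \sqrt{34} \cdot 20 = 20 i \sqrt{34}$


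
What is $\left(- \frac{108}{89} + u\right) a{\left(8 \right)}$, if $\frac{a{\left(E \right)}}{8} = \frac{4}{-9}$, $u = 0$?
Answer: $\frac{384}{89} \approx 4.3146$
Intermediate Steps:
$a{\left(E \right)} = - \frac{32}{9}$ ($a{\left(E \right)} = 8 \frac{4}{-9} = 8 \cdot 4 \left(- \frac{1}{9}\right) = 8 \left(- \frac{4}{9}\right) = - \frac{32}{9}$)
$\left(- \frac{108}{89} + u\right) a{\left(8 \right)} = \left(- \frac{108}{89} + 0\right) \left(- \frac{32}{9}\right) = \left(- \frac{108}{89}\right) \left(- \frac{32}{9}\right) = \frac{384}{89}$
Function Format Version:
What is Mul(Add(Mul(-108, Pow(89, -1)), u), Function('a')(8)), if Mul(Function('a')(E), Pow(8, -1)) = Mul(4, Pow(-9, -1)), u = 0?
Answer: Rational(384, 89) ≈ 4.3146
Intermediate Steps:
Function('a')(E) = Rational(-32, 9) (Function('a')(E) = Mul(8, Mul(4, Pow(-9, -1))) = Mul(8, Mul(4, Rational(-1, 9))) = Mul(8, Rational(-4, 9)) = Rational(-32, 9))
Mul(Add(Mul(-108, Pow(89, -1)), u), Function('a')(8)) = Mul(Add(Mul(-108, Pow(89, -1)), 0), Rational(-32, 9)) = Mul(Add(Mul(-108, Rational(1, 89)), 0), Rational(-32, 9)) = Mul(Add(Rational(-108, 89), 0), Rational(-32, 9)) = Mul(Rational(-108, 89), Rational(-32, 9)) = Rational(384, 89)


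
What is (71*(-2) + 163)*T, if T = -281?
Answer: -5901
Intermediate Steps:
(71*(-2) + 163)*T = (71*(-2) + 163)*(-281) = (-142 + 163)*(-281) = 21*(-281) = -5901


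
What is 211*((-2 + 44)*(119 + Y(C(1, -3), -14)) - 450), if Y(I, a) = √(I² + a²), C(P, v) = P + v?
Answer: 959628 + 88620*√2 ≈ 1.0850e+6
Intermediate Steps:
211*((-2 + 44)*(119 + Y(C(1, -3), -14)) - 450) = 211*((-2 + 44)*(119 + √((1 - 3)² + (-14)²)) - 450) = 211*(42*(119 + √((-2)² + 196)) - 450) = 211*(42*(119 + √(4 + 196)) - 450) = 211*(42*(119 + √200) - 450) = 211*(42*(119 + 10*√2) - 450) = 211*((4998 + 420*√2) - 450) = 211*(4548 + 420*√2) = 959628 + 88620*√2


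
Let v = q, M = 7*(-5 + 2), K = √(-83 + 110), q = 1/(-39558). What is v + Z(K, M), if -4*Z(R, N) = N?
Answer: 415357/79116 ≈ 5.2500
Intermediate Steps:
q = -1/39558 ≈ -2.5279e-5
K = 3*√3 (K = √27 = 3*√3 ≈ 5.1962)
M = -21 (M = 7*(-3) = -21)
v = -1/39558 ≈ -2.5279e-5
Z(R, N) = -N/4
v + Z(K, M) = -1/39558 - ¼*(-21) = -1/39558 + 21/4 = 415357/79116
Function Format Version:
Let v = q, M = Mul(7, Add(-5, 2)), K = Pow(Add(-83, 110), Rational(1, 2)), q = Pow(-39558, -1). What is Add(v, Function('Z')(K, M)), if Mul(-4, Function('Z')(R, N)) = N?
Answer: Rational(415357, 79116) ≈ 5.2500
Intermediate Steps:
q = Rational(-1, 39558) ≈ -2.5279e-5
K = Mul(3, Pow(3, Rational(1, 2))) (K = Pow(27, Rational(1, 2)) = Mul(3, Pow(3, Rational(1, 2))) ≈ 5.1962)
M = -21 (M = Mul(7, -3) = -21)
v = Rational(-1, 39558) ≈ -2.5279e-5
Function('Z')(R, N) = Mul(Rational(-1, 4), N)
Add(v, Function('Z')(K, M)) = Add(Rational(-1, 39558), Mul(Rational(-1, 4), -21)) = Add(Rational(-1, 39558), Rational(21, 4)) = Rational(415357, 79116)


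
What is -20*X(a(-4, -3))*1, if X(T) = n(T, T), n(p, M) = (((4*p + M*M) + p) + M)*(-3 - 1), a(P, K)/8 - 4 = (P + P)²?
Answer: 23936000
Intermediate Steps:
a(P, K) = 32 + 32*P² (a(P, K) = 32 + 8*(P + P)² = 32 + 8*(2*P)² = 32 + 8*(4*P²) = 32 + 32*P²)
n(p, M) = -20*p - 4*M - 4*M² (n(p, M) = (((4*p + M²) + p) + M)*(-4) = (((M² + 4*p) + p) + M)*(-4) = ((M² + 5*p) + M)*(-4) = (M + M² + 5*p)*(-4) = -20*p - 4*M - 4*M²)
X(T) = -24*T - 4*T² (X(T) = -20*T - 4*T - 4*T² = -24*T - 4*T²)
-20*X(a(-4, -3))*1 = -80*(32 + 32*(-4)²)*(-6 - (32 + 32*(-4)²))*1 = -80*(32 + 32*16)*(-6 - (32 + 32*16))*1 = -80*(32 + 512)*(-6 - (32 + 512))*1 = -80*544*(-6 - 1*544)*1 = -80*544*(-6 - 544)*1 = -80*544*(-550)*1 = -20*(-1196800)*1 = 23936000*1 = 23936000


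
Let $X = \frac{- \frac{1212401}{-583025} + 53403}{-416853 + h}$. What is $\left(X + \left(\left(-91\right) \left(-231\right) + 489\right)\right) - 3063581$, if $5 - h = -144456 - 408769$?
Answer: $- \frac{241878685851583699}{79511200425} \approx -3.0421 \cdot 10^{6}$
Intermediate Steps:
$h = 553230$ ($h = 5 - \left(-144456 - 408769\right) = 5 - -553225 = 5 + 553225 = 553230$)
$X = \frac{31136496476}{79511200425}$ ($X = \frac{- \frac{1212401}{-583025} + 53403}{-416853 + 553230} = \frac{\left(-1212401\right) \left(- \frac{1}{583025}\right) + 53403}{136377} = \left(\frac{1212401}{583025} + 53403\right) \frac{1}{136377} = \frac{31136496476}{583025} \cdot \frac{1}{136377} = \frac{31136496476}{79511200425} \approx 0.3916$)
$\left(X + \left(\left(-91\right) \left(-231\right) + 489\right)\right) - 3063581 = \left(\frac{31136496476}{79511200425} + \left(\left(-91\right) \left(-231\right) + 489\right)\right) - 3063581 = \left(\frac{31136496476}{79511200425} + \left(21021 + 489\right)\right) - 3063581 = \left(\frac{31136496476}{79511200425} + 21510\right) - 3063581 = \frac{1710317057638226}{79511200425} - 3063581 = - \frac{241878685851583699}{79511200425}$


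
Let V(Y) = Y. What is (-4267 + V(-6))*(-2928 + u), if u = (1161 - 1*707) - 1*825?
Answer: 14096627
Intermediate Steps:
u = -371 (u = (1161 - 707) - 825 = 454 - 825 = -371)
(-4267 + V(-6))*(-2928 + u) = (-4267 - 6)*(-2928 - 371) = -4273*(-3299) = 14096627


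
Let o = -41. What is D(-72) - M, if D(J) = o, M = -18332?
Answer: 18291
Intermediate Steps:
D(J) = -41
D(-72) - M = -41 - 1*(-18332) = -41 + 18332 = 18291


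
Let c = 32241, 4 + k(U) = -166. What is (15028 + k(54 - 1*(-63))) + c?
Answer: 47099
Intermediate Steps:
k(U) = -170 (k(U) = -4 - 166 = -170)
(15028 + k(54 - 1*(-63))) + c = (15028 - 170) + 32241 = 14858 + 32241 = 47099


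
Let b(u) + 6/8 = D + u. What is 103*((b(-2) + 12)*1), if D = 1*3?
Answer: 5047/4 ≈ 1261.8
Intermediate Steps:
D = 3
b(u) = 9/4 + u (b(u) = -¾ + (3 + u) = 9/4 + u)
103*((b(-2) + 12)*1) = 103*(((9/4 - 2) + 12)*1) = 103*((¼ + 12)*1) = 103*((49/4)*1) = 103*(49/4) = 5047/4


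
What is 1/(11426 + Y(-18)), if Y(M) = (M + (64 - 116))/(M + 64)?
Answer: 23/262763 ≈ 8.7531e-5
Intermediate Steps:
Y(M) = (-52 + M)/(64 + M) (Y(M) = (M - 52)/(64 + M) = (-52 + M)/(64 + M))
1/(11426 + Y(-18)) = 1/(11426 + (-52 - 18)/(64 - 18)) = 1/(11426 - 70/46) = 1/(11426 + (1/46)*(-70)) = 1/(11426 - 35/23) = 1/(262763/23) = 23/262763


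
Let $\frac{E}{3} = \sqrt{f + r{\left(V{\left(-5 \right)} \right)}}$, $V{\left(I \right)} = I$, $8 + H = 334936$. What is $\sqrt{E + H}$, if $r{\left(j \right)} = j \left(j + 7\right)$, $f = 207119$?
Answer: $\sqrt{334928 + 3 \sqrt{207109}} \approx 579.91$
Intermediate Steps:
$H = 334928$ ($H = -8 + 334936 = 334928$)
$r{\left(j \right)} = j \left(7 + j\right)$
$E = 3 \sqrt{207109}$ ($E = 3 \sqrt{207119 - 5 \left(7 - 5\right)} = 3 \sqrt{207119 - 10} = 3 \sqrt{207109} \approx 1365.3$)
$\sqrt{E + H} = \sqrt{3 \sqrt{207109} + 334928} = \sqrt{334928 + 3 \sqrt{207109}}$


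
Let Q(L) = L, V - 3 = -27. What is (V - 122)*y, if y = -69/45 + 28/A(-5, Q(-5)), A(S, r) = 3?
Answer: -5694/5 ≈ -1138.8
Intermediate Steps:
V = -24 (V = 3 - 27 = -24)
y = 39/5 (y = -69/45 + 28/3 = -69*1/45 + 28*(⅓) = -23/15 + 28/3 = 39/5 ≈ 7.8000)
(V - 122)*y = (-24 - 122)*(39/5) = -146*39/5 = -5694/5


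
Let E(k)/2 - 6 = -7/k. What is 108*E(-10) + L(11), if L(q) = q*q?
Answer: 7841/5 ≈ 1568.2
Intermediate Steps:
L(q) = q**2
E(k) = 12 - 14/k (E(k) = 12 + 2*(-7/k) = 12 - 14/k)
108*E(-10) + L(11) = 108*(12 - 14/(-10)) + 11**2 = 108*(12 - 14*(-1/10)) + 121 = 108*(12 + 7/5) + 121 = 108*(67/5) + 121 = 7236/5 + 121 = 7841/5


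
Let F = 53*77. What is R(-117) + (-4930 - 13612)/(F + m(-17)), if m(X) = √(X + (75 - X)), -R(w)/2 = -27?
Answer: 411836171/8327243 + 46355*√3/8327243 ≈ 49.466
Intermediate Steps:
F = 4081
R(w) = 54 (R(w) = -2*(-27) = 54)
m(X) = 5*√3 (m(X) = √75 = 5*√3)
R(-117) + (-4930 - 13612)/(F + m(-17)) = 54 + (-4930 - 13612)/(4081 + 5*√3) = 54 - 18542/(4081 + 5*√3)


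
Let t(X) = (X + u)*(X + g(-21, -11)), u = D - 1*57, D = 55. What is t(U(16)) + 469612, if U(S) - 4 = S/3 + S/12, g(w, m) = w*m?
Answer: 4245358/9 ≈ 4.7171e+5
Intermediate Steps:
g(w, m) = m*w
u = -2 (u = 55 - 1*57 = 55 - 57 = -2)
U(S) = 4 + 5*S/12 (U(S) = 4 + (S/3 + S/12) = 4 + 5*S/12)
t(X) = (-2 + X)*(231 + X) (t(X) = (X - 2)*(X - 11*(-21)) = (-2 + X)*(X + 231) = (-2 + X)*(231 + X))
t(U(16)) + 469612 = (-462 + (4 + (5/12)*16)**2 + 229*(4 + (5/12)*16)) + 469612 = (-462 + (4 + 20/3)**2 + 229*(4 + 20/3)) + 469612 = (-462 + (32/3)**2 + 229*(32/3)) + 469612 = (-462 + 1024/9 + 7328/3) + 469612 = 18850/9 + 469612 = 4245358/9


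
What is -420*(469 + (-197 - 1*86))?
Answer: -78120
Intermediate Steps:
-420*(469 + (-197 - 1*86)) = -420*(469 + (-197 - 86)) = -420*(469 - 283) = -420*186 = -78120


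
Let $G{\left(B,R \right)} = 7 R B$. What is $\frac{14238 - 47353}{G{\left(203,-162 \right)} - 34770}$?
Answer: $\frac{33115}{264972} \approx 0.12498$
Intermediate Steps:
$G{\left(B,R \right)} = 7 B R$
$\frac{14238 - 47353}{G{\left(203,-162 \right)} - 34770} = \frac{14238 - 47353}{7 \cdot 203 \left(-162\right) - 34770} = - \frac{33115}{-230202 - 34770} = - \frac{33115}{-264972} = \left(-33115\right) \left(- \frac{1}{264972}\right) = \frac{33115}{264972}$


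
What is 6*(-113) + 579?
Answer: -99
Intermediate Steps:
6*(-113) + 579 = -678 + 579 = -99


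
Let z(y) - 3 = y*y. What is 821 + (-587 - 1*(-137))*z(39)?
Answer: -684979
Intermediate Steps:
z(y) = 3 + y² (z(y) = 3 + y*y = 3 + y²)
821 + (-587 - 1*(-137))*z(39) = 821 + (-587 - 1*(-137))*(3 + 39²) = 821 + (-587 + 137)*(3 + 1521) = 821 - 450*1524 = 821 - 685800 = -684979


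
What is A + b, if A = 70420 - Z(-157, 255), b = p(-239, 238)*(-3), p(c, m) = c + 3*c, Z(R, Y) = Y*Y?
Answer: 8263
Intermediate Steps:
Z(R, Y) = Y**2
p(c, m) = 4*c
b = 2868 (b = (4*(-239))*(-3) = -956*(-3) = 2868)
A = 5395 (A = 70420 - 1*255**2 = 70420 - 1*65025 = 70420 - 65025 = 5395)
A + b = 5395 + 2868 = 8263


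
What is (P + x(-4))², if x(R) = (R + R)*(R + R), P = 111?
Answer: 30625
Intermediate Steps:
x(R) = 4*R² (x(R) = (2*R)*(2*R) = 4*R²)
(P + x(-4))² = (111 + 4*(-4)²)² = (111 + 4*16)² = (111 + 64)² = 175² = 30625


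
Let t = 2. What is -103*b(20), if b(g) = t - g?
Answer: 1854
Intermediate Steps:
b(g) = 2 - g
-103*b(20) = -103*(2 - 1*20) = -103*(2 - 20) = -103*(-18) = 1854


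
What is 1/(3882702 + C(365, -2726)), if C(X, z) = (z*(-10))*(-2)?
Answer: 1/3828182 ≈ 2.6122e-7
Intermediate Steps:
C(X, z) = 20*z (C(X, z) = -10*z*(-2) = 20*z)
1/(3882702 + C(365, -2726)) = 1/(3882702 + 20*(-2726)) = 1/(3882702 - 54520) = 1/3828182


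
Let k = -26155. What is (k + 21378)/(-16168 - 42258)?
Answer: 4777/58426 ≈ 0.081762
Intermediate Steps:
(k + 21378)/(-16168 - 42258) = (-26155 + 21378)/(-16168 - 42258) = -4777/(-58426) = -4777*(-1/58426) = 4777/58426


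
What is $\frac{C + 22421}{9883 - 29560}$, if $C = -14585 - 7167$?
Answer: $- \frac{223}{6559} \approx -0.033999$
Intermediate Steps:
$C = -21752$
$\frac{C + 22421}{9883 - 29560} = \frac{-21752 + 22421}{9883 - 29560} = \frac{669}{-19677} = 669 \left(- \frac{1}{19677}\right) = - \frac{223}{6559}$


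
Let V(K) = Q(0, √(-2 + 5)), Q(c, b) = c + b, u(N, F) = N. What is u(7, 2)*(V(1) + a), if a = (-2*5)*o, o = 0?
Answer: 7*√3 ≈ 12.124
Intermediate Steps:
Q(c, b) = b + c
V(K) = √3 (V(K) = √(-2 + 5) + 0 = √3 + 0 = √3)
a = 0 (a = -2*5*0 = -10*0 = 0)
u(7, 2)*(V(1) + a) = 7*(√3 + 0) = 7*√3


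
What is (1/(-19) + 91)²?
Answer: 2985984/361 ≈ 8271.4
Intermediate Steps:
(1/(-19) + 91)² = (-1/19 + 91)² = (1728/19)² = 2985984/361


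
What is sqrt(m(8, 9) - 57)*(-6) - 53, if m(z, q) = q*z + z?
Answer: -53 - 6*sqrt(23) ≈ -81.775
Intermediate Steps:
m(z, q) = z + q*z
sqrt(m(8, 9) - 57)*(-6) - 53 = sqrt(8*(1 + 9) - 57)*(-6) - 53 = sqrt(8*10 - 57)*(-6) - 53 = sqrt(80 - 57)*(-6) - 53 = sqrt(23)*(-6) - 53 = -6*sqrt(23) - 53 = -53 - 6*sqrt(23)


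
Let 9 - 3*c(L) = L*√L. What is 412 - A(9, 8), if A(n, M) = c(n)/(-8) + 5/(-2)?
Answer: 1655/4 ≈ 413.75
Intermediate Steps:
c(L) = 3 - L^(3/2)/3 (c(L) = 3 - L*√L/3 = 3 - L^(3/2)/3)
A(n, M) = -23/8 + n^(3/2)/24 (A(n, M) = (3 - n^(3/2)/3)/(-8) + 5/(-2) = (3 - n^(3/2)/3)*(-⅛) + 5*(-½) = (-3/8 + n^(3/2)/24) - 5/2 = -23/8 + n^(3/2)/24)
412 - A(9, 8) = 412 - (-23/8 + 9^(3/2)/24) = 412 - (-23/8 + (1/24)*27) = 412 - (-23/8 + 9/8) = 412 - 1*(-7/4) = 412 + 7/4 = 1655/4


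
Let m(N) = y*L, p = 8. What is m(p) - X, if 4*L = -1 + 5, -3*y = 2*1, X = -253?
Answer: 757/3 ≈ 252.33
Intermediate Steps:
y = -2/3 ≈ -0.66667
L = 1 (L = (-1 + 5)/4 = (1/4)*4 = 1)
m(N) = -2/3 (m(N) = -2/3*1 = -2/3)
m(p) - X = -2/3 - 1*(-253) = -2/3 + 253 = 757/3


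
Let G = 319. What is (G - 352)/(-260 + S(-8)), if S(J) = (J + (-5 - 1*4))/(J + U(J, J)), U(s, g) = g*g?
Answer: 616/4859 ≈ 0.12678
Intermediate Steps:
U(s, g) = g²
S(J) = (-9 + J)/(J + J²) (S(J) = (J + (-5 - 1*4))/(J + J²) = (J + (-5 - 4))/(J + J²) = (J - 9)/(J + J²) = (-9 + J)/(J + J²))
(G - 352)/(-260 + S(-8)) = (319 - 352)/(-260 + (-9 - 8)/((-8)*(1 - 8))) = -33/(-260 - ⅛*(-17)/(-7)) = -33/(-260 - ⅛*(-⅐)*(-17)) = -33/(-260 - 17/56) = -33/(-14577/56) = -33*(-56/14577) = 616/4859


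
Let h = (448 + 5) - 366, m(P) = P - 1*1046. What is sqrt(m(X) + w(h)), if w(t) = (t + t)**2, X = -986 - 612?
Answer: 4*sqrt(1727) ≈ 166.23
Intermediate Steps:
X = -1598
m(P) = -1046 + P (m(P) = P - 1046 = -1046 + P)
h = 87 (h = 453 - 366 = 87)
w(t) = 4*t**2 (w(t) = (2*t)**2 = 4*t**2)
sqrt(m(X) + w(h)) = sqrt((-1046 - 1598) + 4*87**2) = sqrt(-2644 + 4*7569) = sqrt(-2644 + 30276) = sqrt(27632) = 4*sqrt(1727)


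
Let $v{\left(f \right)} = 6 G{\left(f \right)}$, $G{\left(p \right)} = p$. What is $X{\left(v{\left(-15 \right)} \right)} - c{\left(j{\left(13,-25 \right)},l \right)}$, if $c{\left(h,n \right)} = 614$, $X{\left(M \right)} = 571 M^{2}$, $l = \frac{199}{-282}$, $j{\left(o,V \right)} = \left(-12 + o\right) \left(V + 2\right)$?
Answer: $4624486$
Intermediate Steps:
$j{\left(o,V \right)} = \left(-12 + o\right) \left(2 + V\right)$
$v{\left(f \right)} = 6 f$
$l = - \frac{199}{282}$ ($l = 199 \left(- \frac{1}{282}\right) = - \frac{199}{282} \approx -0.70567$)
$X{\left(v{\left(-15 \right)} \right)} - c{\left(j{\left(13,-25 \right)},l \right)} = 571 \left(6 \left(-15\right)\right)^{2} - 614 = 571 \left(-90\right)^{2} - 614 = 571 \cdot 8100 - 614 = 4625100 - 614 = 4624486$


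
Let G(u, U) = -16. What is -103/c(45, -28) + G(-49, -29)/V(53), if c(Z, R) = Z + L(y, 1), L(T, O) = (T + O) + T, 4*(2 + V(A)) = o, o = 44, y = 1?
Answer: -565/144 ≈ -3.9236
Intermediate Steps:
V(A) = 9 (V(A) = -2 + (1/4)*44 = -2 + 11 = 9)
L(T, O) = O + 2*T (L(T, O) = (O + T) + T = O + 2*T)
c(Z, R) = 3 + Z (c(Z, R) = Z + (1 + 2*1) = Z + (1 + 2) = Z + 3 = 3 + Z)
-103/c(45, -28) + G(-49, -29)/V(53) = -103/(3 + 45) - 16/9 = -103/48 - 16*1/9 = -103*1/48 - 16/9 = -103/48 - 16/9 = -565/144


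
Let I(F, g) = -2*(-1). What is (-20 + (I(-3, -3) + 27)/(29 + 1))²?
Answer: 326041/900 ≈ 362.27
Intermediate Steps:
I(F, g) = 2
(-20 + (I(-3, -3) + 27)/(29 + 1))² = (-20 + (2 + 27)/(29 + 1))² = (-20 + 29/30)² = (-571/30)² = 326041/900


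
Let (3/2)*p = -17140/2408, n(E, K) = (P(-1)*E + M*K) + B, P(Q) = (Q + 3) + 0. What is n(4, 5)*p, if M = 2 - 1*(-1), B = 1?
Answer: -34280/301 ≈ -113.89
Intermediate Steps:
M = 3 (M = 2 + 1 = 3)
P(Q) = 3 + Q (P(Q) = (3 + Q) + 0 = 3 + Q)
n(E, K) = 1 + 2*E + 3*K (n(E, K) = ((3 - 1)*E + 3*K) + 1 = (2*E + 3*K) + 1 = 1 + 2*E + 3*K)
p = -4285/903 (p = 2*(-17140/2408)/3 = 2*(-17140*1/2408)/3 = (⅔)*(-4285/602) = -4285/903 ≈ -4.7453)
n(4, 5)*p = (1 + 2*4 + 3*5)*(-4285/903) = (1 + 8 + 15)*(-4285/903) = 24*(-4285/903) = -34280/301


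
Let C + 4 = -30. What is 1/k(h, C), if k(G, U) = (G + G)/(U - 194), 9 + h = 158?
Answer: -114/149 ≈ -0.76510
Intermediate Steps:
C = -34 (C = -4 - 30 = -34)
h = 149 (h = -9 + 158 = 149)
k(G, U) = 2*G/(-194 + U) (k(G, U) = (2*G)/(-194 + U) = 2*G/(-194 + U))
1/k(h, C) = 1/(2*149/(-194 - 34)) = 1/(2*149/(-228)) = 1/(2*149*(-1/228)) = 1/(-149/114) = -114/149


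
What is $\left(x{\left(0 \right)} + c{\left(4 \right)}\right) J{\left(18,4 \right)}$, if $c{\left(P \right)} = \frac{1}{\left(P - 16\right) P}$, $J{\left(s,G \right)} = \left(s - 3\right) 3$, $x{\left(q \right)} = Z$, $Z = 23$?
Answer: $\frac{16545}{16} \approx 1034.1$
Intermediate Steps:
$x{\left(q \right)} = 23$
$J{\left(s,G \right)} = -9 + 3 s$ ($J{\left(s,G \right)} = \left(-3 + s\right) 3 = -9 + 3 s$)
$c{\left(P \right)} = \frac{1}{P \left(-16 + P\right)}$ ($c{\left(P \right)} = \frac{1}{\left(-16 + P\right) P} = \frac{1}{P \left(-16 + P\right)}$)
$\left(x{\left(0 \right)} + c{\left(4 \right)}\right) J{\left(18,4 \right)} = \left(23 + \frac{1}{4 \left(-16 + 4\right)}\right) \left(-9 + 3 \cdot 18\right) = \left(23 + \frac{1}{4 \left(-12\right)}\right) \left(-9 + 54\right) = \left(23 + \frac{1}{4} \left(- \frac{1}{12}\right)\right) 45 = \left(23 - \frac{1}{48}\right) 45 = \frac{1103}{48} \cdot 45 = \frac{16545}{16}$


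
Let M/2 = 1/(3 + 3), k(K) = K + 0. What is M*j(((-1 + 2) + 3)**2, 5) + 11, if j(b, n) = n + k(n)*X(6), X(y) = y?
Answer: 68/3 ≈ 22.667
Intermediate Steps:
k(K) = K
M = 1/3 (M = 2/(3 + 3) = 2/6 = 2*(1/6) = 1/3 ≈ 0.33333)
j(b, n) = 7*n (j(b, n) = n + n*6 = n + 6*n = 7*n)
M*j(((-1 + 2) + 3)**2, 5) + 11 = (7*5)/3 + 11 = (1/3)*35 + 11 = 35/3 + 11 = 68/3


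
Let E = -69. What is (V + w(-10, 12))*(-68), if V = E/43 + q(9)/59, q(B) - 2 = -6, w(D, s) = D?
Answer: 2013684/2537 ≈ 793.73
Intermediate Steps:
q(B) = -4 (q(B) = 2 - 6 = -4)
V = -4243/2537 (V = -69/43 - 4/59 = -4243/2537 ≈ -1.6724)
(V + w(-10, 12))*(-68) = (-4243/2537 - 10)*(-68) = -29613/2537*(-68) = 2013684/2537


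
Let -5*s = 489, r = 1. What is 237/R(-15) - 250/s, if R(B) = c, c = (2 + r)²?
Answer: 4709/163 ≈ 28.890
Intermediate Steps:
s = -489/5 (s = -⅕*489 = -489/5 ≈ -97.800)
c = 9 (c = (2 + 1)² = 3² = 9)
R(B) = 9
237/R(-15) - 250/s = 237/9 - 250/(-489/5) = 237*(⅑) - 250*(-5/489) = 79/3 + 1250/489 = 4709/163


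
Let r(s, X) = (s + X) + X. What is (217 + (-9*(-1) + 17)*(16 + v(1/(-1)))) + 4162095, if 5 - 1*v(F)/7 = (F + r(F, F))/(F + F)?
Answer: 4163274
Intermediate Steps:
r(s, X) = s + 2*X (r(s, X) = (X + s) + X = s + 2*X)
v(F) = 21 (v(F) = 35 - 7*(F + (F + 2*F))/(F + F) = 35 - 7*(F + 3*F)/(2*F) = 35 - 7*4*F*1/(2*F) = 35 - 7*2 = 35 - 14 = 21)
(217 + (-9*(-1) + 17)*(16 + v(1/(-1)))) + 4162095 = (217 + (-9*(-1) + 17)*(16 + 21)) + 4162095 = (217 + (9 + 17)*37) + 4162095 = (217 + 26*37) + 4162095 = (217 + 962) + 4162095 = 1179 + 4162095 = 4163274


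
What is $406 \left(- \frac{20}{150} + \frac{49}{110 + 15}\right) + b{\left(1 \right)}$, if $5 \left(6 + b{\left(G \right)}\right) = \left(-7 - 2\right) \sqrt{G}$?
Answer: $\frac{36457}{375} \approx 97.219$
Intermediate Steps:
$b{\left(G \right)} = -6 - \frac{9 \sqrt{G}}{5}$ ($b{\left(G \right)} = -6 + \frac{\left(-7 - 2\right) \sqrt{G}}{5} = -6 + \frac{\left(-9\right) \sqrt{G}}{5} = -6 - \frac{9 \sqrt{G}}{5}$)
$406 \left(- \frac{20}{150} + \frac{49}{110 + 15}\right) + b{\left(1 \right)} = 406 \left(- \frac{20}{150} + \frac{49}{110 + 15}\right) - \left(6 + \frac{9 \sqrt{1}}{5}\right) = 406 \left(\left(-20\right) \frac{1}{150} + \frac{49}{125}\right) - \frac{39}{5} = 406 \left(- \frac{2}{15} + 49 \cdot \frac{1}{125}\right) - \frac{39}{5} = 406 \left(- \frac{2}{15} + \frac{49}{125}\right) - \frac{39}{5} = 406 \cdot \frac{97}{375} - \frac{39}{5} = \frac{39382}{375} - \frac{39}{5} = \frac{36457}{375}$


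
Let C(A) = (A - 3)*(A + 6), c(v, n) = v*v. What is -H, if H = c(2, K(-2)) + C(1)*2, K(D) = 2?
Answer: 24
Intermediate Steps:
c(v, n) = v²
C(A) = (-3 + A)*(6 + A)
H = -24 (H = 2² + (-18 + 1² + 3*1)*2 = 4 + (-18 + 1 + 3)*2 = 4 - 14*2 = 4 - 28 = -24)
-H = -1*(-24) = 24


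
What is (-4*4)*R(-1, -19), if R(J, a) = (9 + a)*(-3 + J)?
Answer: -640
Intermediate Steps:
R(J, a) = (-3 + J)*(9 + a)
(-4*4)*R(-1, -19) = (-4*4)*(-27 - 3*(-19) + 9*(-1) - 1*(-19)) = -16*(-27 + 57 - 9 + 19) = -16*40 = -640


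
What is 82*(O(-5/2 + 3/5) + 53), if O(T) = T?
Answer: 20951/5 ≈ 4190.2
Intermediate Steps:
82*(O(-5/2 + 3/5) + 53) = 82*((-5/2 + 3/5) + 53) = 82*((-5*½ + 3*(⅕)) + 53) = 82*((-5/2 + ⅗) + 53) = 82*(-19/10 + 53) = 82*(511/10) = 20951/5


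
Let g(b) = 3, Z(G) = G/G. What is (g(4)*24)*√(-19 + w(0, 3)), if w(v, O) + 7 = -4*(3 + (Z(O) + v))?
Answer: 72*I*√42 ≈ 466.61*I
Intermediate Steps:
Z(G) = 1
w(v, O) = -23 - 4*v (w(v, O) = -7 - 4*(3 + (1 + v)) = -7 - 4*(4 + v) = -7 + (-16 - 4*v) = -23 - 4*v)
(g(4)*24)*√(-19 + w(0, 3)) = (3*24)*√(-19 + (-23 - 4*0)) = 72*√(-19 + (-23 + 0)) = 72*√(-19 - 23) = 72*√(-42) = 72*(I*√42) = 72*I*√42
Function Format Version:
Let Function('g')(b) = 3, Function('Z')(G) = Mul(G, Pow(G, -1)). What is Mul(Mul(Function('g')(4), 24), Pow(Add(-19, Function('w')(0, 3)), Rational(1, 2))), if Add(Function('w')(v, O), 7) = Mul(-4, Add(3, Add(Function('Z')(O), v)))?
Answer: Mul(72, I, Pow(42, Rational(1, 2))) ≈ Mul(466.61, I)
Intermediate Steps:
Function('Z')(G) = 1
Function('w')(v, O) = Add(-23, Mul(-4, v)) (Function('w')(v, O) = Add(-7, Mul(-4, Add(3, Add(1, v)))) = Add(-7, Mul(-4, Add(4, v))) = Add(-7, Add(-16, Mul(-4, v))) = Add(-23, Mul(-4, v)))
Mul(Mul(Function('g')(4), 24), Pow(Add(-19, Function('w')(0, 3)), Rational(1, 2))) = Mul(Mul(3, 24), Pow(Add(-19, Add(-23, Mul(-4, 0))), Rational(1, 2))) = Mul(72, Pow(Add(-19, Add(-23, 0)), Rational(1, 2))) = Mul(72, Pow(Add(-19, -23), Rational(1, 2))) = Mul(72, Pow(-42, Rational(1, 2))) = Mul(72, Mul(I, Pow(42, Rational(1, 2)))) = Mul(72, I, Pow(42, Rational(1, 2)))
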